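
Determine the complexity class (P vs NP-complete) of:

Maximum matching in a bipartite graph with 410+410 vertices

This problem is in P: Hopcroft-Karp runs in O(E sqrt(V)).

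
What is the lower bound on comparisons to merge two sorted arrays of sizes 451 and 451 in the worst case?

Adversary: with |451 - 451| <= 1 the inputs can be fully interleaved so that every adjacent pair in the merged output comes from different arrays. Then each of the 901 adjacent pairs must be directly compared, or the algorithm cannot determine their relative order. Standard merge meets this bound.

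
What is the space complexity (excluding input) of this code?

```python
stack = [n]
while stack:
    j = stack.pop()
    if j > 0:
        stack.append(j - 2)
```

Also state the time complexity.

Space complexity: O(1).
Only a constant amount of auxiliary storage is used; nothing grows with n.
Time complexity: O(n).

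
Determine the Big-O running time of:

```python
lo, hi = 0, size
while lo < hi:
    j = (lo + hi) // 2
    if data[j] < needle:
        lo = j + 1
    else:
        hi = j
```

Time complexity: O(log n).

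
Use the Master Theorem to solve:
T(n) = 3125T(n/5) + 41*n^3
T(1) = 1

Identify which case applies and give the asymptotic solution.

a=3125, b=5, f(n)=41*n^3.
log_5(3125) = 5 > 3.
Since f(n) = O(n^3) is polynomially smaller than n^5, Case 1 applies.
T(n) = Theta(n^5).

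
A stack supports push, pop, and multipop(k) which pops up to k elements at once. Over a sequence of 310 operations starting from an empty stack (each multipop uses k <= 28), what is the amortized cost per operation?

Each element is pushed exactly once and popped at most once (whether by pop or as part of a multipop). So the total number of individual pops over the whole sequence is at most the number of pushes, which is at most 310. Total work <= 2 * 310, hence O(1) amortized per operation.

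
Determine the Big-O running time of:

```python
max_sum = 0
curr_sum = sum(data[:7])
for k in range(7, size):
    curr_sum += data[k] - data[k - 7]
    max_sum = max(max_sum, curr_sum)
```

Time complexity: O(n).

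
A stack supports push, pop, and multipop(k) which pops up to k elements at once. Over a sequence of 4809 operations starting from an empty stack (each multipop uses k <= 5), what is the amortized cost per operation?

Each element is pushed exactly once and popped at most once (whether by pop or as part of a multipop). So the total number of individual pops over the whole sequence is at most the number of pushes, which is at most 4809. Total work <= 2 * 4809, hence O(1) amortized per operation.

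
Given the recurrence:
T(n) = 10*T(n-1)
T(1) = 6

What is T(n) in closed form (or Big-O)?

Each step multiplies by 10. T(n) = T(1)*10^(n-1) = 6*10^(n-1).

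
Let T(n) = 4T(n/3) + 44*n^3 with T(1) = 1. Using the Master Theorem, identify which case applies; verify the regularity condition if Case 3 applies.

a=4, b=3, f(n)=44*n^3.
log_3(4) = 1.262 < 3.
f(n) = Omega(n^(1.262+epsilon)) for some epsilon > 0, so Case 3 is the candidate.
Regularity: a*f(n/b) = 4*44*(n/3)^3 = (4/27)*44*n^3 <= c*f(n) with c = 4/27 < 1. Satisfied.
Case 3: T(n) = Theta(n^3).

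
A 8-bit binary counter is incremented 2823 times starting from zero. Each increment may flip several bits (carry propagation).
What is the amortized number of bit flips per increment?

Bit i flips on every 2^i-th increment, so over 2823 increments bit i flips floor(2823/2^i) times. Summing over i: total flips < 2 * 2823. Amortized: < 2 = O(1) per increment.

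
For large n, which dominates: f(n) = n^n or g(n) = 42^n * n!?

g(n) = 42^n * n! grows faster: by Stirling n! ~ sqrt(2 pi n)(n/e)^n, so 42^n n! / n^n ~ (42/e)^n sqrt(2 pi n) -> infinity since 42/e > 1.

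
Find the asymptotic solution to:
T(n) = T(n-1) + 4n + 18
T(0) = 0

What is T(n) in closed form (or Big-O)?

Dominant term in sum is 4*sum(i, i=1..n) = 4*n*(n+1)/2 = O(n^2).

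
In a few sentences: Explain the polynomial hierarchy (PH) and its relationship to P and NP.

The polynomial hierarchy is a tower of complexity classes: Sigma_0^P = Pi_0^P = P, Sigma_1^P = NP, Pi_1^P = co-NP, and Sigma_{k+1}^P = NP^{Sigma_k^P}. PH is contained in PSPACE. If any level collapses (Sigma_k = Pi_k), the entire hierarchy collapses to that level.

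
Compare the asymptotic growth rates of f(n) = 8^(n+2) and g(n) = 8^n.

f(n) = 8^(n+2) and g(n) = 8^n are Theta of each other: 8^(n+2) = 8^2 * 8^n = Theta(8^n).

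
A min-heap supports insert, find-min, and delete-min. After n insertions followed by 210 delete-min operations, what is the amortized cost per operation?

Insert takes O(log n) worst case. Delete-min takes O(log n). Over a sequence of n inserts and 210 delete-mins, total cost is O((n + 210) log n). Amortized per operation: O(log n).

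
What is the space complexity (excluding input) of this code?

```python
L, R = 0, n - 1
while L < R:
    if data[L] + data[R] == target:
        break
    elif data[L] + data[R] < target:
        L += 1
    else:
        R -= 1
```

Space complexity: O(1).
Only a constant amount of auxiliary storage is used; nothing grows with n.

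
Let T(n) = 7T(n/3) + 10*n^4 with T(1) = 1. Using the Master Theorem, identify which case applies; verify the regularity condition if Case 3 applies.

a=7, b=3, f(n)=10*n^4.
log_3(7) = 1.771 < 4.
f(n) = Omega(n^(1.771+epsilon)) for some epsilon > 0, so Case 3 is the candidate.
Regularity: a*f(n/b) = 7*10*(n/3)^4 = (7/81)*10*n^4 <= c*f(n) with c = 7/81 < 1. Satisfied.
Case 3: T(n) = Theta(n^4).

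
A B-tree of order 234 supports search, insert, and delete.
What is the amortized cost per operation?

B-tree of order 234 has height O(log_234 n). Each operation traverses the tree height. Splits during insert and merges during delete are O(1) each and occur at most once per level. Total cost per operation: O(log_234 n).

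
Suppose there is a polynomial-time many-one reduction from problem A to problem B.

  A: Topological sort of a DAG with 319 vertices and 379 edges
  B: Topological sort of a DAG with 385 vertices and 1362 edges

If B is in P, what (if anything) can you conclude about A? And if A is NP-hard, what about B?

A poly-time reduction A <=_p B means any A-instance can be transformed to a B-instance in poly time.
If B is in P: compose the reduction with B's poly-time algorithm to solve A in poly time, so A is in P.
If A is NP-hard: every NP problem reduces to A, which reduces to B; composing reductions, every NP problem reduces to B, so B is NP-hard.
(Here in fact A is P and B is P.)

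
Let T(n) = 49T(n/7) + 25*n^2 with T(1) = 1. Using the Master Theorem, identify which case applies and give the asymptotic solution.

a=49, b=7, f(n)=25*n^2.
log_7(49) = 2, so n^(log_b(a)) = n^2.
f(n) = Theta(n^2), so Case 2 applies.
T(n) = Theta(n^2 log n).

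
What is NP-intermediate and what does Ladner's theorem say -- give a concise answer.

NP-intermediate problems are in NP but neither in P nor NP-complete (assuming P != NP). Ladner's theorem proves such problems exist if P != NP. Graph isomorphism and integer factoring are candidate NP-intermediate problems -- no polynomial algorithm is known, but no NP-completeness proof exists either.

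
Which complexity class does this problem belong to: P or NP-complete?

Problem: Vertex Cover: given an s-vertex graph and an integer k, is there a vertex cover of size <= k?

This problem is NP-complete: one of Karp's 21 NP-complete problems (with k part of the input; for any fixed constant k it is in P).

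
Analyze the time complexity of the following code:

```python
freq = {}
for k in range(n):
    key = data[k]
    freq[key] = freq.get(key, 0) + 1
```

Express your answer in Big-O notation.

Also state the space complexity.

Time complexity: O(n).
Space complexity: O(n).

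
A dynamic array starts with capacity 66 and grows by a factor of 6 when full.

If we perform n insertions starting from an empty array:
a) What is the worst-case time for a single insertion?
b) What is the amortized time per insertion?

(a) Worst-case single insertion: O(n) -- when the array is full at capacity c, the resize copies all c elements, and c can be Theta(n).
(b) Resizes happen at sizes 66, 396, 2376, ... Total copy cost for n insertions: 66 + 396 + ... = O(n) (geometric series with ratio 1/6). Amortized cost per insertion: O(n)/n = O(1).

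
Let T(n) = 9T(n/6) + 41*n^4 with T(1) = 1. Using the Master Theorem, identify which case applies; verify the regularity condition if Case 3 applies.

a=9, b=6, f(n)=41*n^4.
log_6(9) = 1.226 < 4.
f(n) = Omega(n^(1.226+epsilon)) for some epsilon > 0, so Case 3 is the candidate.
Regularity: a*f(n/b) = 9*41*(n/6)^4 = (9/1296)*41*n^4 <= c*f(n) with c = 9/1296 < 1. Satisfied.
Case 3: T(n) = Theta(n^4).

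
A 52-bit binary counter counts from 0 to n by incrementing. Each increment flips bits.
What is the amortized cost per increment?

Bit i flips every 2^i increments. Total flips over n increments: sum_{i=0}^{52} n/2^i < 2n. Amortized cost: 2n/n = O(1).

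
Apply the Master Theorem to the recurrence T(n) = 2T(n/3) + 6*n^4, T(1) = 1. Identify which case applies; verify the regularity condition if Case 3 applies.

a=2, b=3, f(n)=6*n^4.
log_3(2) = 0.6309 < 4.
f(n) = Omega(n^(0.6309+epsilon)) for some epsilon > 0, so Case 3 is the candidate.
Regularity: a*f(n/b) = 2*6*(n/3)^4 = (2/81)*6*n^4 <= c*f(n) with c = 2/81 < 1. Satisfied.
Case 3: T(n) = Theta(n^4).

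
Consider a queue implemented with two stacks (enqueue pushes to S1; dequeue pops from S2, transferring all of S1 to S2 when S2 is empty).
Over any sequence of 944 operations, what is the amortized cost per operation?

Each element is pushed to S1 once, popped once, pushed to S2 once, and popped once: 4 unit operations over its lifetime. Over 944 operations the total work is O(944). Amortized O(1) per enqueue/dequeue.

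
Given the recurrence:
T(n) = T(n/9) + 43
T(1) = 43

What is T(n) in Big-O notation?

Each step divides n by 9 and adds 43. After log_9(n) steps, T(n) = O(log n).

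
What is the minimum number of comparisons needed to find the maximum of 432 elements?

Finding the maximum requires 431 comparisons. Each comparison eliminates exactly one candidate. With 432 candidates, we need 431 eliminations.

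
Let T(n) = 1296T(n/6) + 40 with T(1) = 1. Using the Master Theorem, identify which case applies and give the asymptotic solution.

a=1296, b=6, f(n)=40.
log_6(1296) = 4 > 0.
Since f(n) = O(n^0) is polynomially smaller than n^4, Case 1 applies.
T(n) = Theta(n^4).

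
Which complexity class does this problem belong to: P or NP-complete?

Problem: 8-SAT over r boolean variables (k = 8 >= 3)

This problem is NP-complete: 3-SAT is NP-complete (Cook-Levin); k-SAT for k>=3 reduces from 3-SAT.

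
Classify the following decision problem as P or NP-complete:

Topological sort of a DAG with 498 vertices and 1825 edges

This problem is in P: DFS-based topological sort runs in O(V+E).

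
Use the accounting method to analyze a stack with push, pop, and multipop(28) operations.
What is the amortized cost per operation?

Assign 2 credits per push (1 for the push, 1 saved for a future pop). Each pop or element popped by multipop(28) uses 1 saved credit. Total credits never go negative, so amortized cost is O(1).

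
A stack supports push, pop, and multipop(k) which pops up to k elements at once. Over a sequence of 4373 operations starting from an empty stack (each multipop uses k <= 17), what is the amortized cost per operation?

Each element is pushed exactly once and popped at most once (whether by pop or as part of a multipop). So the total number of individual pops over the whole sequence is at most the number of pushes, which is at most 4373. Total work <= 2 * 4373, hence O(1) amortized per operation.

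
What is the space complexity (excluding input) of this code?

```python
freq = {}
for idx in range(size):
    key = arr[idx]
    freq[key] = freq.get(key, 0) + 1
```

Space complexity: O(n).
Auxiliary storage grows linearly with the input size n in the worst case.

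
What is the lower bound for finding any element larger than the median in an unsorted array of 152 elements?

To find an element larger than the median of 152 elements, we must see Omega(n) elements. Without seeing enough elements, an adversary can make any unseen element the median.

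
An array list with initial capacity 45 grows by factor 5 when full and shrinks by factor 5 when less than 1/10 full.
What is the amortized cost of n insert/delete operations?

Using potential function Phi = |5*size - capacity|. Resizing costs are offset by potential release. Amortized O(1) per operation.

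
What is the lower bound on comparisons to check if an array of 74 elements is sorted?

To verify 74 elements are sorted, we must compare each consecutive pair. Skipping any pair allows an adversary to swap them. Therefore 73 comparisons are necessary and sufficient.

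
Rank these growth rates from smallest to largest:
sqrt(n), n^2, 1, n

Ordered by growth rate: 1 < sqrt(n) < n < n^2.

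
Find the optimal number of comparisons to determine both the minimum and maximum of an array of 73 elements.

Naive approach: 144 comparisons (72 for max + 72 for min).
Optimal: Compare elements in pairs first (floor(n/2) = 36 comparisons), then find max among winners and min among losers (36 comparisons each).
Total: ceil(3n/2) - 2 = 108 comparisons. An adversary argument shows this is also a lower bound.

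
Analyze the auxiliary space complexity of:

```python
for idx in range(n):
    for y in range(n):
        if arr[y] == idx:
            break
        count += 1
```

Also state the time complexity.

Space complexity: O(1).
Only a constant amount of auxiliary storage is used; nothing grows with n.
Time complexity: O(n^2).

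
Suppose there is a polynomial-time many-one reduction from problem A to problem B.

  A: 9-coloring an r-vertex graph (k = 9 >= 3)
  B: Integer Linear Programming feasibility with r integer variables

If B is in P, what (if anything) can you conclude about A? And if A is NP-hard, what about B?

A poly-time reduction A <=_p B means any A-instance can be transformed to a B-instance in poly time.
If B is in P: compose the reduction with B's poly-time algorithm to solve A in poly time, so A is in P.
If A is NP-hard: every NP problem reduces to A, which reduces to B; composing reductions, every NP problem reduces to B, so B is NP-hard.
(Here in fact A is NP-complete and B is NP-complete.)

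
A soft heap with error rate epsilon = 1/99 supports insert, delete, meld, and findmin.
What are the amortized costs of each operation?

Soft heaps (Chazelle) allow up to an epsilon = 1/99 fraction of elements to have corrupted (raised) keys. Insert is O(log(1/epsilon)) = O(log 99) amortized -- the structure maintains heap-ordered binary trees of rank bounded by O(log(1/epsilon)). Meld concatenates root lists: O(1) amortized. Delete and findmin are O(1) amortized.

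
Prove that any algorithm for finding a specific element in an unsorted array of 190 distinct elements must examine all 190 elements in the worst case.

Adversary argument: if the algorithm examines fewer than 190 elements, the adversary places the target in an unexamined position. The algorithm cannot distinguish 'not present' from 'in unexamined position'.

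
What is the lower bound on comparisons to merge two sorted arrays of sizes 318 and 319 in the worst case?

Adversary: with |318 - 319| <= 1 the inputs can be fully interleaved so that every adjacent pair in the merged output comes from different arrays. Then each of the 636 adjacent pairs must be directly compared, or the algorithm cannot determine their relative order. Standard merge meets this bound.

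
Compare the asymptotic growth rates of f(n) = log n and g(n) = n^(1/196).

g(n) = n^(1/196) grows faster: any positive power of n dominates log n.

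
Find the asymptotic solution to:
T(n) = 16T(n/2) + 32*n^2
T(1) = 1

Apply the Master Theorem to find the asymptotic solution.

a=16, b=2, f(n)=32*n^2. log_2(16) = 4. Case 1 of Master Theorem: T(n) = O(n^4).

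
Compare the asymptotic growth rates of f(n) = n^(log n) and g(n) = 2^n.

g(n) = 2^n grows faster: take logs: log(n^(log n)) = (log n)^2, log(2^n) = n log 2; n dominates (log n)^2.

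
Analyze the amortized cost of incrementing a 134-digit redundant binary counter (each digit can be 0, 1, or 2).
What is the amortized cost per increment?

A redundant counter on 134 digits allows digit values 0, 1, 2. Increment adds 1 to the least significant digit and carries any 2 to a 0 plus +1 on the next digit. With potential Phi = (number of 2-digits), each increment does O(1) actual work plus a chain of carries, each of which decreases Phi by 1. Amortized O(1).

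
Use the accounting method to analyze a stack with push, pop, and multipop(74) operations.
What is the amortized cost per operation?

Assign 2 credits per push (1 for the push, 1 saved for a future pop). Each pop or element popped by multipop(74) uses 1 saved credit. Total credits never go negative, so amortized cost is O(1).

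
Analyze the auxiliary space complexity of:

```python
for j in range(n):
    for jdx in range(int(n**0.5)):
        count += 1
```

Space complexity: O(1).
Only a constant amount of auxiliary storage is used; nothing grows with n.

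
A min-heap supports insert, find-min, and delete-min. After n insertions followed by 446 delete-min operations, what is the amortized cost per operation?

Insert takes O(log n) worst case. Delete-min takes O(log n). Over a sequence of n inserts and 446 delete-mins, total cost is O((n + 446) log n). Amortized per operation: O(log n).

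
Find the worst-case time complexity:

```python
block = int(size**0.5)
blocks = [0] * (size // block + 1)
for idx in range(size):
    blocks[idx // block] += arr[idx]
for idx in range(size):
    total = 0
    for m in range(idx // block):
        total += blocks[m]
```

Time complexity: O(n * sqrt(n)).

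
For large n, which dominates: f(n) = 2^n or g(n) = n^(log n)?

f(n) = 2^n grows faster: take logs: log(n^(log n)) = (log n)^2, log(2^n) = n log 2; n dominates (log n)^2.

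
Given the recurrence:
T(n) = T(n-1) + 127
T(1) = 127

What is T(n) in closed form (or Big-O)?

Unrolling: T(n) = T(n-1) + 127 = T(n-2) + 2*127 = ... = T(1) + (n-1)*127 = 127 + (n-1)*127 = 127n.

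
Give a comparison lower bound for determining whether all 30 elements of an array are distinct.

In the algebraic decision-tree model, the YES region for element distinctness on 30 elements has 30! connected components (one per ordering). Ben-Or's theorem then gives a lower bound of Omega(log(n!)) = Omega(n log n).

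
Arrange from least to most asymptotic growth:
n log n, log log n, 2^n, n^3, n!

Ordered by growth rate: log log n < n log n < n^3 < 2^n < n!.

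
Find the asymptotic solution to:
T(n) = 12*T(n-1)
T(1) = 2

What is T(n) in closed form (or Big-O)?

Each step multiplies by 12. T(n) = T(1)*12^(n-1) = 2*12^(n-1).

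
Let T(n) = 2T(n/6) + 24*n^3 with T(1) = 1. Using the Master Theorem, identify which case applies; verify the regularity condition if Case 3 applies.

a=2, b=6, f(n)=24*n^3.
log_6(2) = 0.3869 < 3.
f(n) = Omega(n^(0.3869+epsilon)) for some epsilon > 0, so Case 3 is the candidate.
Regularity: a*f(n/b) = 2*24*(n/6)^3 = (2/216)*24*n^3 <= c*f(n) with c = 2/216 < 1. Satisfied.
Case 3: T(n) = Theta(n^3).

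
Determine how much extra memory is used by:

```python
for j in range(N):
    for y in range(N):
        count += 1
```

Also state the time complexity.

Space complexity: O(1).
Only a constant amount of auxiliary storage is used; nothing grows with n.
Time complexity: O(n^2).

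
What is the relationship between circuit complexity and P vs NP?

A language is in P iff it has polynomial-size uniform circuit families. P/poly contains all languages decidable by polynomial-size circuits (even non-uniform). If NP is not in P/poly, then P != NP. Proving super-polynomial circuit lower bounds for an NP problem would separate P from NP.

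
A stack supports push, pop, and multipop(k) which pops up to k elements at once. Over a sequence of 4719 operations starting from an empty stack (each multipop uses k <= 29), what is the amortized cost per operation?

Each element is pushed exactly once and popped at most once (whether by pop or as part of a multipop). So the total number of individual pops over the whole sequence is at most the number of pushes, which is at most 4719. Total work <= 2 * 4719, hence O(1) amortized per operation.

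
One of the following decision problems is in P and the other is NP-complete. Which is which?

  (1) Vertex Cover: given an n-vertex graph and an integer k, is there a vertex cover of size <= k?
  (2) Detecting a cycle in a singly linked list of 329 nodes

(1) is NP-complete: one of Karp's 21 NP-complete problems (with k part of the input; for any fixed constant k it is in P).
(2) is P: Floyd's tortoise-and-hare runs in O(n) time, O(1) space.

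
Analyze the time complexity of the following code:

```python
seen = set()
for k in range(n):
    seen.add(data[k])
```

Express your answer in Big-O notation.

Time complexity: O(n).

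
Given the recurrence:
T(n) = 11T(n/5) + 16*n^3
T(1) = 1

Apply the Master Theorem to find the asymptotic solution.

a=11, b=5, f(n)=16*n^3. log_5(11) = 1.49 < 3. Case 3: T(n) = O(n^3).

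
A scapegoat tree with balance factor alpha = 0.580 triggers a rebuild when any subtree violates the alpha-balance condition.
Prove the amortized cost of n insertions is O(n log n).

Define potential Phi = c * sum of |size(left(v)) - size(right(v))| over all nodes. An insertion at depth d costs O(d) = O(log n) and increases Phi by O(log n). When a rebuild of subtree of size s occurs, it costs O(s) but reduces Phi by Omega(s). With alpha = 0.580, between rebuilds Omega(s) insertions must occur. Amortized cost per insertion: O(log n).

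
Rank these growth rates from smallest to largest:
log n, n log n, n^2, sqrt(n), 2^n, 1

Ordered by growth rate: 1 < log n < sqrt(n) < n log n < n^2 < 2^n.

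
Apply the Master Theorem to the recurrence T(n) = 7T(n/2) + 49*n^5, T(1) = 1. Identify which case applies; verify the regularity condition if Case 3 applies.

a=7, b=2, f(n)=49*n^5.
log_2(7) = 2.807 < 5.
f(n) = Omega(n^(2.807+epsilon)) for some epsilon > 0, so Case 3 is the candidate.
Regularity: a*f(n/b) = 7*49*(n/2)^5 = (7/32)*49*n^5 <= c*f(n) with c = 7/32 < 1. Satisfied.
Case 3: T(n) = Theta(n^5).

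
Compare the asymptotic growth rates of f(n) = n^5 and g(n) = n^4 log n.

f(n) = n^5 grows faster: n^5 / (n^4 log n) = n/log n -> infinity.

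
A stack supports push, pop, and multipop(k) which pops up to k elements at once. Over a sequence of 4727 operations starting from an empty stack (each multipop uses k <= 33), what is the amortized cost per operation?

Each element is pushed exactly once and popped at most once (whether by pop or as part of a multipop). So the total number of individual pops over the whole sequence is at most the number of pushes, which is at most 4727. Total work <= 2 * 4727, hence O(1) amortized per operation.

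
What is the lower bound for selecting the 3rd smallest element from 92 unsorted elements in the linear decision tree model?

Selecting the 3rd smallest of 92 elements requires Omega(n) comparisons. Every element must be compared at least once. The BFPRT algorithm achieves O(n), making this tight.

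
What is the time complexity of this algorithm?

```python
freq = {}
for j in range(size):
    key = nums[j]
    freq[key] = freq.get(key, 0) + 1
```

Time complexity: O(n).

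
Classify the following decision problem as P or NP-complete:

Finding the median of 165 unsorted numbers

This problem is in P: linear-time selection (median-of-medians) runs in O(n).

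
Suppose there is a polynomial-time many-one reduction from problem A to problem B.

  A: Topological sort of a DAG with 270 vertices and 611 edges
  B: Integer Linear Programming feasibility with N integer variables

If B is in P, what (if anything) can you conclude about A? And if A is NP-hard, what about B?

A poly-time reduction A <=_p B means any A-instance can be transformed to a B-instance in poly time.
If B is in P: compose the reduction with B's poly-time algorithm to solve A in poly time, so A is in P.
If A is NP-hard: every NP problem reduces to A, which reduces to B; composing reductions, every NP problem reduces to B, so B is NP-hard.
(Here in fact A is P and B is NP-complete.)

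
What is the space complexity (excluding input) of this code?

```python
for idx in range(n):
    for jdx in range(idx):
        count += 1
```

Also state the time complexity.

Space complexity: O(1).
Only a constant amount of auxiliary storage is used; nothing grows with n.
Time complexity: O(n^2).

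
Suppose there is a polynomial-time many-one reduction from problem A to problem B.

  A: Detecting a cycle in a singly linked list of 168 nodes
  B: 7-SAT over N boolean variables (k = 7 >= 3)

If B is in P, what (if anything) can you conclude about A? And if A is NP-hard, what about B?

A poly-time reduction A <=_p B means any A-instance can be transformed to a B-instance in poly time.
If B is in P: compose the reduction with B's poly-time algorithm to solve A in poly time, so A is in P.
If A is NP-hard: every NP problem reduces to A, which reduces to B; composing reductions, every NP problem reduces to B, so B is NP-hard.
(Here in fact A is P and B is NP-complete.)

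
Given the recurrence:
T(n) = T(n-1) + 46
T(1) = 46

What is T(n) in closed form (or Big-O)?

Unrolling: T(n) = T(n-1) + 46 = T(n-2) + 2*46 = ... = T(1) + (n-1)*46 = 46 + (n-1)*46 = 46n.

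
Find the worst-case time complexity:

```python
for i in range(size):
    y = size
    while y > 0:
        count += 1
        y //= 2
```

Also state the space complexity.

Time complexity: O(n log n).
Space complexity: O(1).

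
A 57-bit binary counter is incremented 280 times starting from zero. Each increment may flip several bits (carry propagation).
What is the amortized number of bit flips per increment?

Bit i flips on every 2^i-th increment, so over 280 increments bit i flips floor(280/2^i) times. Summing over i: total flips < 2 * 280. Amortized: < 2 = O(1) per increment.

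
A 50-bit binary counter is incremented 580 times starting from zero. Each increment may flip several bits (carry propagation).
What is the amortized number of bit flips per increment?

Bit i flips on every 2^i-th increment, so over 580 increments bit i flips floor(580/2^i) times. Summing over i: total flips < 2 * 580. Amortized: < 2 = O(1) per increment.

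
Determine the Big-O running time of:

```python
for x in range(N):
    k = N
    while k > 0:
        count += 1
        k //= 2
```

Time complexity: O(n log n).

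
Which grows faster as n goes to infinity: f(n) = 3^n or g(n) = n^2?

f(n) = 3^n grows faster: any exponential with base > 1 dominates every polynomial.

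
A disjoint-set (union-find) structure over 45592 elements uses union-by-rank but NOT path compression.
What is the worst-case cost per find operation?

Union-by-rank alone keeps every tree's height <= log_2(45592) ~= 15.5. Each find traverses from a node to its root, costing O(height) = O(log n). Without path compression this bound is tight.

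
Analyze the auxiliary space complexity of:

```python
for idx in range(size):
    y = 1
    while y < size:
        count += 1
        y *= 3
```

Space complexity: O(1).
Only a constant amount of auxiliary storage is used; nothing grows with n.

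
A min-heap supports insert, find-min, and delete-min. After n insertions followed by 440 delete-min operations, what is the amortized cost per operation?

Insert takes O(log n) worst case. Delete-min takes O(log n). Over a sequence of n inserts and 440 delete-mins, total cost is O((n + 440) log n). Amortized per operation: O(log n).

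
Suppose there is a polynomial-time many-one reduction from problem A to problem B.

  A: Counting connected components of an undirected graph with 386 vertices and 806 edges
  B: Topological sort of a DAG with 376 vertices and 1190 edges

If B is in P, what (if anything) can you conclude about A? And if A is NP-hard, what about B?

A poly-time reduction A <=_p B means any A-instance can be transformed to a B-instance in poly time.
If B is in P: compose the reduction with B's poly-time algorithm to solve A in poly time, so A is in P.
If A is NP-hard: every NP problem reduces to A, which reduces to B; composing reductions, every NP problem reduces to B, so B is NP-hard.
(Here in fact A is P and B is P.)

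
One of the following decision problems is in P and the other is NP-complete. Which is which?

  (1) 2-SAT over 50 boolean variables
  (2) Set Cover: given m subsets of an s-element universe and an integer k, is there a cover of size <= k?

(1) is P: 2-SAT is solvable in linear time via implication-graph SCCs.
(2) is NP-complete: one of Karp's 21 NP-complete problems (with k part of the input).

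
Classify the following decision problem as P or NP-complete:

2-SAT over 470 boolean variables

This problem is in P: 2-SAT is solvable in linear time via implication-graph SCCs.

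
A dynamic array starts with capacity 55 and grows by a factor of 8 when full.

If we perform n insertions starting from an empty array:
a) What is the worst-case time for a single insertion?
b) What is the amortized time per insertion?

(a) Worst-case single insertion: O(n) -- when the array is full at capacity c, the resize copies all c elements, and c can be Theta(n).
(b) Resizes happen at sizes 55, 440, 3520, ... Total copy cost for n insertions: 55 + 440 + ... = O(n) (geometric series with ratio 1/8). Amortized cost per insertion: O(n)/n = O(1).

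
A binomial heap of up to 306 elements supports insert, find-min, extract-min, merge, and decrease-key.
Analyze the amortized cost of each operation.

A binomial heap with n <= 306 elements has at most floor(log_2 306) + 1 = 9 trees. Using potential Phi = number of trees: Insert adds one tree, but cascading merges reduce count -- amortized O(1). Find-min reads the cached minimum pointer: O(1). Extract-min creates O(log n) new trees: O(log n). Merge combines tree lists: O(log n). Decrease-key sifts the element up its tree of height <= log n: O(log n).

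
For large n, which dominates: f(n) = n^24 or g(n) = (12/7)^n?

g(n) = (12/7)^n grows faster: (12/7)^n is exponential with base 12/7 > 1, dominating every polynomial.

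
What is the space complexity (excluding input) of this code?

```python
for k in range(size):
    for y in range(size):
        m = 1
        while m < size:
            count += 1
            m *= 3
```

Space complexity: O(1).
Only a constant amount of auxiliary storage is used; nothing grows with n.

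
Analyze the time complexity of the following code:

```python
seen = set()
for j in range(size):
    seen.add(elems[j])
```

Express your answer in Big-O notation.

Time complexity: O(n).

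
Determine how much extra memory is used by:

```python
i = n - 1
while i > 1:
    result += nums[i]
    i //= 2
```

Space complexity: O(1).
Only a constant amount of auxiliary storage is used; nothing grows with n.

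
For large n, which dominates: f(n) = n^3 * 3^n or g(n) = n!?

g(n) = n! grows faster: by Stirling n! ~ (n/e)^n sqrt(2*pi*n); (n/e)^n eventually dominates n^3 * 3^n.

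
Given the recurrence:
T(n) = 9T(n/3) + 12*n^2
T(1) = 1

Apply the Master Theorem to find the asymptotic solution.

a=9, b=3, f(n)=12*n^2. log_3(9) = 2. Case 2: T(n) = O(n^2 log n).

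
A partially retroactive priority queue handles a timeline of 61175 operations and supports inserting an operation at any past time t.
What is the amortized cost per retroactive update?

Partially retroactive priority queues (Demaine-Iacono-Langerman) allow updates at past times with queries only at the present. With a balanced BST over the m = 61175 timeline events tracking bridges, each retroactive insert or delete is O(log m) amortized.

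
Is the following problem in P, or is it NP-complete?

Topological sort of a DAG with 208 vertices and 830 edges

This problem is in P: DFS-based topological sort runs in O(V+E).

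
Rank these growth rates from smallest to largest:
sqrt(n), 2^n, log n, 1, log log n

Ordered by growth rate: 1 < log log n < log n < sqrt(n) < 2^n.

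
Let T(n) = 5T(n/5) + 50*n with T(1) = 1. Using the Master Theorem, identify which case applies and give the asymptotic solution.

a=5, b=5, f(n)=50*n.
log_5(5) = 1, so n^(log_b(a)) = n.
f(n) = Theta(n), so Case 2 applies.
T(n) = Theta(n log n).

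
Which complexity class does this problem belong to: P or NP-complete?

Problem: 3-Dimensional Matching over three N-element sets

This problem is NP-complete: one of Karp's 21 NP-complete problems.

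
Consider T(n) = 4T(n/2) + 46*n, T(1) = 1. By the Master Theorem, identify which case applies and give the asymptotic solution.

a=4, b=2, f(n)=46*n.
log_2(4) = 2 > 1.
Since f(n) = O(n^1) is polynomially smaller than n^2, Case 1 applies.
T(n) = Theta(n^2).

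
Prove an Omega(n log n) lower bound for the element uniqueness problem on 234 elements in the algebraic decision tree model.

In the algebraic decision tree model, element uniqueness on 234 elements is equivalent to determining which cell of an arrangement of C(234,2) = 27261 hyperplanes x_i = x_j contains the input point. Ben-Or's theorem shows this requires Omega(n log n).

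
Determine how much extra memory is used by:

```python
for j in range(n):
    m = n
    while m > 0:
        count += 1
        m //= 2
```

Space complexity: O(1).
Only a constant amount of auxiliary storage is used; nothing grows with n.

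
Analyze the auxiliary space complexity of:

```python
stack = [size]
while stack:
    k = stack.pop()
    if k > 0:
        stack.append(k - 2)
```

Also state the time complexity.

Space complexity: O(1).
Only a constant amount of auxiliary storage is used; nothing grows with n.
Time complexity: O(n).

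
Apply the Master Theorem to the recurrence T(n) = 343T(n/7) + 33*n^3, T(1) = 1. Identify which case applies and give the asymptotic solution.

a=343, b=7, f(n)=33*n^3.
log_7(343) = 3, so n^(log_b(a)) = n^3.
f(n) = Theta(n^3), so Case 2 applies.
T(n) = Theta(n^3 log n).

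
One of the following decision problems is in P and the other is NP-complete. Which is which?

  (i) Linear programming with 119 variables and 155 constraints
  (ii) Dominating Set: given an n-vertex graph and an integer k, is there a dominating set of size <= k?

(i) is P: the ellipsoid and interior-point methods run in polynomial time.
(ii) is NP-complete: reduces from Set Cover (with k part of the input).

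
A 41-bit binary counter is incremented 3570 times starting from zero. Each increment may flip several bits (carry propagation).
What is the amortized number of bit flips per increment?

Bit i flips on every 2^i-th increment, so over 3570 increments bit i flips floor(3570/2^i) times. Summing over i: total flips < 2 * 3570. Amortized: < 2 = O(1) per increment.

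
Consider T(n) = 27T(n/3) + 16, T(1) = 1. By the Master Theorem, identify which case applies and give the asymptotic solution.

a=27, b=3, f(n)=16.
log_3(27) = 3 > 0.
Since f(n) = O(n^0) is polynomially smaller than n^3, Case 1 applies.
T(n) = Theta(n^3).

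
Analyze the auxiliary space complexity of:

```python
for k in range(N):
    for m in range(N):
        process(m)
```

Space complexity: O(1).
Only a constant amount of auxiliary storage is used; nothing grows with n.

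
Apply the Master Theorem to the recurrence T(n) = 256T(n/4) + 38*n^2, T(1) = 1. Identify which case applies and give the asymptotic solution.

a=256, b=4, f(n)=38*n^2.
log_4(256) = 4 > 2.
Since f(n) = O(n^2) is polynomially smaller than n^4, Case 1 applies.
T(n) = Theta(n^4).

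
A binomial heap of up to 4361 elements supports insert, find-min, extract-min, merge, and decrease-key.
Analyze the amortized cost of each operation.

A binomial heap with n <= 4361 elements has at most floor(log_2 4361) + 1 = 13 trees. Using potential Phi = number of trees: Insert adds one tree, but cascading merges reduce count -- amortized O(1). Find-min reads the cached minimum pointer: O(1). Extract-min creates O(log n) new trees: O(log n). Merge combines tree lists: O(log n). Decrease-key sifts the element up its tree of height <= log n: O(log n).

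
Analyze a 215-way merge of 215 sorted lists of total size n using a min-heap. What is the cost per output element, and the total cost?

Maintain a min-heap of size 215 holding the current head of each list. Each output step does one extract-min (O(log 215)) and one insert of that list's next element (O(log 215)). Each of the n elements passes through the heap exactly once, so the total cost is O(n log 215), i.e. O(log 215) per output element.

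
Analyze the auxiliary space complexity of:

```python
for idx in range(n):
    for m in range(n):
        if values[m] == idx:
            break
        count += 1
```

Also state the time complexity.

Space complexity: O(1).
Only a constant amount of auxiliary storage is used; nothing grows with n.
Time complexity: O(n^2).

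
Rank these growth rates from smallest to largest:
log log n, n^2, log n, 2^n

Ordered by growth rate: log log n < log n < n^2 < 2^n.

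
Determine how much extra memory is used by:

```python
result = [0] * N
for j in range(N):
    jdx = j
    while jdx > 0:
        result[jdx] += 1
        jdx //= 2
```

Space complexity: O(n).
Auxiliary storage grows linearly with the input size n in the worst case.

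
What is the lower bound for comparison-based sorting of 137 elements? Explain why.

A comparison-based sorting algorithm corresponds to a decision tree. With 137! possible permutations, the tree has 137! leaves. The height is at least log_2(137!) = Omega(n log n) by Stirling's approximation.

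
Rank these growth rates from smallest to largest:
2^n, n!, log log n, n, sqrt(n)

Ordered by growth rate: log log n < sqrt(n) < n < 2^n < n!.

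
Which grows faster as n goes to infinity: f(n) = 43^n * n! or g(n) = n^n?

f(n) = 43^n * n! grows faster: by Stirling n! ~ sqrt(2 pi n)(n/e)^n, so 43^n n! / n^n ~ (43/e)^n sqrt(2 pi n) -> infinity since 43/e > 1.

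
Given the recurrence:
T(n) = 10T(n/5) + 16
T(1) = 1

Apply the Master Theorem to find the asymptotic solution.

a=10, b=5, f(n)=16. log_5(10) = 1.431. Case 1 of Master Theorem: T(n) = O(n^1.431).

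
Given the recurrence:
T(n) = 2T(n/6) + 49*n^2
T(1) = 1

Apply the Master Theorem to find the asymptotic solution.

a=2, b=6, f(n)=49*n^2. log_6(2) = 0.3869 < 2. Case 3: T(n) = O(n^2).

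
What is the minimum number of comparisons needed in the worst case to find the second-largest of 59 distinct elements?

Lower bound: finding the max needs 59-1 comparisons. By the adversary weight-doubling argument, the max must personally win >= ceil(log_2(59)) = 6 comparisons; the 2nd-largest is among those 6 losers, needing 6-1 more comparisons. Total >= 59-1 + 6-1 = 63. A balanced knockout tournament achieves this.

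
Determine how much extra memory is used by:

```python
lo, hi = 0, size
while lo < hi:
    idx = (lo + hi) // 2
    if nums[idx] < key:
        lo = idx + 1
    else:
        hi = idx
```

Space complexity: O(1).
Only a constant amount of auxiliary storage is used; nothing grows with n.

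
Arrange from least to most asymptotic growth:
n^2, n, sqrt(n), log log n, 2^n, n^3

Ordered by growth rate: log log n < sqrt(n) < n < n^2 < n^3 < 2^n.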